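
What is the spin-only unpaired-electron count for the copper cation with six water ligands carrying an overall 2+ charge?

Ligand charges: water is neutral. With an overall charge of +2 the copper centre must be in the +2 oxidation state.
Copper is a group-11 element; Cu(II) is therefore d⁹.
In an octahedral field the d⁹ configuration is t₂g⁶e_g³ (only one arrangement possible), giving 1 unpaired electron.

1 unpaired electron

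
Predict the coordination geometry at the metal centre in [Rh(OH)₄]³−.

square planar

Ligand charges: each hydroxide is −1. With an overall charge of −3 the rhodium centre must be in the +1 oxidation state.
Rhodium is a group-9 element; Rh(I) is therefore d⁸.
Coordination number: 4.
A 4d d⁸ ion has a large crystal-field splitting; square planar leaves the high-energy d_{x²−y²} orbital empty and maximises CFSE.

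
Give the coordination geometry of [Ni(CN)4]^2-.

square planar

Ligand charges: each cyanide is −1. With an overall charge of −2 the nickel centre must be in the +2 oxidation state.
Ni sits in group 10, so the d-electron count is 10 − 2 = 8.
Coordination number: 4.
Cyanide is a strong-field ligand (high in the spectrochemical series).
A 3d d⁸ ion with strong-field ligands gains enough CFSE to favour square planar over tetrahedral.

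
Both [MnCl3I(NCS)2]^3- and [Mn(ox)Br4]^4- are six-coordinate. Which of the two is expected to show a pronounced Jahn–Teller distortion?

[MnCl3I(NCS)2]^3-: Each chloride is −1; each iodide is −1; each isothiocyanate is −1; balancing the −3 overall charge requires Mn(III). Group 7 minus oxidation state 3 gives a d⁴ configuration. Chloride, iodide, and isothiocyanate are weak-field ligands for a first-row metal, so the complex is high-spin. The t₂g³e_g¹ (high-spin) configuration has an unevenly filled e_g set; the Jahn–Teller theorem predicts a tetragonal distortion (typically axial elongation) to lift the degeneracy.
[Mn(ox)Br4]^4-: Ligand charges: each oxalate is −2; each bromide is −1. With an overall charge of −4 the manganese centre must be in the +2 oxidation state. Group 7 minus oxidation state 2 gives a d⁵ configuration. Bromide and oxalate are weak-field ligands for a first-row metal, so the complex is high-spin. The d⁵ configuration leaves the e_g set evenly filled (or empty) — no strong Jahn–Teller driving force.

[MnCl3I(NCS)2]^3-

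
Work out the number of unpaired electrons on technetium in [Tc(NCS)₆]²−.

3

Summing ligand charges against the −2 overall charge gives an oxidation state of +4 for technetium.
Tc sits in group 7, so the d-electron count is 7 − 4 = 3.
In an octahedral field the d³ configuration is t₂g³e_g⁰ (only one arrangement possible), giving 3 unpaired electrons.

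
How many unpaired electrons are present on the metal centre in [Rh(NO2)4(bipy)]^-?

0

Ligand charges: each nitro (N-bound nitrite) is −1; 2,2′-bipyridine is neutral. With an overall charge of −1 the rhodium centre must be in the +3 oxidation state.
Group 9 minus oxidation state 3 gives a d⁶ configuration.
Counting donor atoms: 4×nitro (N-bound nitrite) (monodentate) → 4 donors; 1×2,2′-bipyridine (bidentate) → 2 donors. Coordination number = 6.
The spin state decides the count: a 4d ion has a large Δₒ and is invariably low-spin.
An octahedral low-spin d⁶ ion is t₂g⁶e_g⁰, giving 0 unpaired electrons.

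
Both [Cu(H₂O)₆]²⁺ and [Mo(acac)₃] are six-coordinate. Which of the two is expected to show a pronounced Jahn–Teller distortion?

[Cu(H₂O)₆]²⁺

[Cu(H₂O)₆]²⁺: Summing ligand charges against the +2 overall charge gives an oxidation state of +2 for copper. Copper is a group-11 element; Cu(II) is therefore d⁹. The t₂g⁶e_g³ configuration has an unevenly filled e_g set; the Jahn–Teller theorem predicts a tetragonal distortion (typically axial elongation) to lift the degeneracy.
[Mo(acac)₃]: Each acetylacetonate is −1; balancing the 0 overall charge requires Mo(III). Molybdenum is a group-6 element; Mo(III) is therefore d³. The d³ configuration leaves the e_g set evenly filled (or empty) — no strong Jahn–Teller driving force.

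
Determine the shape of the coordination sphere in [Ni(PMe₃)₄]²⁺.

Summing ligand charges against the +2 overall charge gives an oxidation state of +2 for nickel.
Nickel is a group-10 element; Ni(II) is therefore d⁸.
Coordination number: 4.
Trimethylphosphine is a strong-field ligand (high in the spectrochemical series).
A 3d d⁸ ion with strong-field ligands gains enough CFSE to favour square planar over tetrahedral.

square planar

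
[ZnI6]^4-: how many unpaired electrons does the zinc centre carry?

Each iodide is −1; balancing the −4 overall charge requires Zn(II).
Zn sits in group 12, so the d-electron count is 12 − 2 = 10.
In an octahedral field the d¹⁰ configuration is t₂g⁶e_g⁴, giving 0 unpaired electrons.

0 unpaired electrons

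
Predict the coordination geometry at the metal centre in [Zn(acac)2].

tetrahedral

Each acetylacetonate is −1; balancing the 0 overall charge requires Zn(II).
Zn sits in group 12, so the d-electron count is 12 − 2 = 10.
Counting donor atoms: 2×acetylacetonate (bidentate) → 4 donors. Coordination number = 4.
A d¹⁰ ion has no crystal-field stabilisation preference between square planar and tetrahedral, so four ligands adopt the sterically favoured tetrahedral geometry.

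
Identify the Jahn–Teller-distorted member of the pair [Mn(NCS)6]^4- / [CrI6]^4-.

[CrI6]^4-

[Mn(NCS)6]^4-: Summing ligand charges against the −4 overall charge gives an oxidation state of +2 for manganese. Group 7 minus oxidation state 2 gives a d⁵ configuration. Isothiocyanate is a weak-field ligand for a first-row metal, so the complex is high-spin. The d⁵ configuration leaves the e_g set evenly filled (or empty) — no strong Jahn–Teller driving force.
[CrI6]^4-: Ligand charges: each iodide is −1. With an overall charge of −4 the chromium centre must be in the +2 oxidation state. Group 6 minus oxidation state 2 gives a d⁴ configuration. Iodide is a weak-field ligand for a first-row metal, so the complex is high-spin. The t₂g³e_g¹ (high-spin) configuration has an unevenly filled e_g set; the Jahn–Teller theorem predicts a tetragonal distortion (typically axial elongation) to lift the degeneracy.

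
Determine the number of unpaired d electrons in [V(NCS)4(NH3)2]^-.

Each isothiocyanate is −1; ammonia is neutral; balancing the −1 overall charge requires V(III).
Group 5 minus oxidation state 3 gives a d² configuration.
In an octahedral field the d² configuration is t₂g²e_g⁰ (only one arrangement possible), giving 2 unpaired electrons.

2 unpaired electrons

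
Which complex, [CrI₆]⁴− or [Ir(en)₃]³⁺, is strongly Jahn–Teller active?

[CrI₆]⁴−

[CrI₆]⁴−: Ligand charges: each iodide is −1. With an overall charge of −4 the chromium centre must be in the +2 oxidation state. Chromium is a group-6 element; Cr(II) is therefore d⁴. Iodide is a weak-field ligand for a first-row metal, so the complex is high-spin. The t₂g³e_g¹ (high-spin) configuration has an unevenly filled e_g set; the Jahn–Teller theorem predicts a tetragonal distortion (typically axial elongation) to lift the degeneracy.
[Ir(en)₃]³⁺: Ethylenediamine is neutral; balancing the +3 overall charge requires Ir(III). Group 9 minus oxidation state 3 gives a d⁶ configuration. A 5d ion has a large Δₒ and is invariably low-spin. The d⁶ configuration leaves the e_g set evenly filled (or empty) — no strong Jahn–Teller driving force.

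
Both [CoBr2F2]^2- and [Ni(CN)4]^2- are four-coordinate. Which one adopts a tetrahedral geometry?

[CoBr2F2]^2-

For [CoBr2F2]^2-: Each bromide is −1; each fluoride is −1; balancing the −2 overall charge requires Co(II). Co sits in group 9, so the d-electron count is 9 − 2 = 7. For a high-spin 3d d⁷ ion with weak-field ligands the small Δₜ gives little square-planar CFSE advantage, so four ligands adopt the sterically favoured tetrahedral geometry. → tetrahedral.
For [Ni(CN)4]^2-: Ligand charges: each cyanide is −1. With an overall charge of −2 the nickel centre must be in the +2 oxidation state. Ni sits in group 10, so the d-electron count is 10 − 2 = 8. Cyanide is a strong-field ligand (high in the spectrochemical series). A 3d d⁸ ion with strong-field ligands gains enough CFSE to favour square planar over tetrahedral. → square planar.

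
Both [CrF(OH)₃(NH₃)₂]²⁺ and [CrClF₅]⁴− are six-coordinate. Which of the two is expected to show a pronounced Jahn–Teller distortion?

[CrClF₅]⁴−

[CrF(OH)₃(NH₃)₂]²⁺: Ligand charges: each fluoride is −1; each hydroxide is −1; ammonia is neutral. With an overall charge of +2 the chromium centre must be in the +6 oxidation state. Cr sits in group 6, so the d-electron count is 6 − 6 = 0. The d⁰ configuration leaves the e_g set evenly filled (or empty) — no strong Jahn–Teller driving force.
[CrClF₅]⁴−: Summing ligand charges against the −4 overall charge gives an oxidation state of +2 for chromium. Cr sits in group 6, so the d-electron count is 6 − 2 = 4. Chloride and fluoride are weak-field ligands for a first-row metal, so the complex is high-spin. The t₂g³e_g¹ (high-spin) configuration has an unevenly filled e_g set; the Jahn–Teller theorem predicts a tetragonal distortion (typically axial elongation) to lift the degeneracy.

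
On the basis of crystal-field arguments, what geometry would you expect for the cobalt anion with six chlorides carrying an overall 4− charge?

octahedral

Summing ligand charges against the −4 overall charge gives an oxidation state of +2 for cobalt.
Cobalt is a group-9 element; Co(II) is therefore d⁷.
With 6 monodentate ligands the coordination number is 6.
Six donors around a single metal centre give an octahedral coordination sphere.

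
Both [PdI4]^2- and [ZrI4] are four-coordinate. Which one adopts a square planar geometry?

For [PdI4]^2-: Each iodide is −1; balancing the −2 overall charge requires Pd(II). Palladium is a group-10 element; Pd(II) is therefore d⁸. A 4d d⁸ ion has a large crystal-field splitting; square planar leaves the high-energy d_{x²−y²} orbital empty and maximises CFSE. → square planar.
For [ZrI4]: Summing ligand charges against the 0 overall charge gives an oxidation state of +4 for zirconium. Zr sits in group 4, so the d-electron count is 4 − 4 = 0. A d⁰ ion has no crystal-field stabilisation preference between square planar and tetrahedral, so four ligands adopt the sterically favoured tetrahedral geometry. → tetrahedral.

[PdI4]^2-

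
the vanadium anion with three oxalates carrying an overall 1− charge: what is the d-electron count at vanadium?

Each oxalate is −2; balancing the −1 overall charge requires V(V).
V sits in group 5, so the d-electron count is 5 − 5 = 0.

d0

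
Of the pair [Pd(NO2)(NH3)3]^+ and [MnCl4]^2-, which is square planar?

[Pd(NO2)(NH3)3]^+

For [Pd(NO2)(NH3)3]^+: Ligand charges: each nitro (N-bound nitrite) is −1; ammonia is neutral. With an overall charge of +1 the palladium centre must be in the +2 oxidation state. Pd sits in group 10, so the d-electron count is 10 − 2 = 8. A 4d d⁸ ion has a large crystal-field splitting; square planar leaves the high-energy d_{x²−y²} orbital empty and maximises CFSE. → square planar.
For [MnCl4]^2-: Each chloride is −1; balancing the −2 overall charge requires Mn(II). Manganese is a group-7 element; Mn(II) is therefore d⁵. A high-spin d⁵ ion has zero CFSE in either geometry, so four ligands adopt the sterically favoured tetrahedral geometry. → tetrahedral.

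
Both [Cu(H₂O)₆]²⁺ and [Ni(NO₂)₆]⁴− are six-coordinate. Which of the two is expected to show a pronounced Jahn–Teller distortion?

[Cu(H₂O)₆]²⁺: Water is neutral; balancing the +2 overall charge requires Cu(II). Cu sits in group 11, so the d-electron count is 11 − 2 = 9. The t₂g⁶e_g³ configuration has an unevenly filled e_g set; the Jahn–Teller theorem predicts a tetragonal distortion (typically axial elongation) to lift the degeneracy.
[Ni(NO₂)₆]⁴−: Ligand charges: each nitro (N-bound nitrite) is −1. With an overall charge of −4 the nickel centre must be in the +2 oxidation state. Nickel is a group-10 element; Ni(II) is therefore d⁸. The d⁸ configuration leaves the e_g set evenly filled (or empty) — no strong Jahn–Teller driving force.

[Cu(H₂O)₆]²⁺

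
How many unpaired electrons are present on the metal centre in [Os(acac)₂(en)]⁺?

Each acetylacetonate is −1; ethylenediamine is neutral; balancing the +1 overall charge requires Os(III).
Osmium is a group-8 element; Os(III) is therefore d⁵.
Counting donor atoms: 2×acetylacetonate (bidentate) → 4 donors; 1×ethylenediamine (bidentate) → 2 donors. Coordination number = 6.
The spin state decides the count: a 5d ion has a large Δₒ and is invariably low-spin.
An octahedral low-spin d⁵ ion is t₂g⁵e_g⁰, giving 1 unpaired electron.

1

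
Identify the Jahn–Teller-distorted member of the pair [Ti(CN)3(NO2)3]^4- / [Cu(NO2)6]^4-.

[Cu(NO2)6]^4-

[Ti(CN)3(NO2)3]^4-: Ligand charges: each cyanide is −1; each nitro (N-bound nitrite) is −1. With an overall charge of −4 the titanium centre must be in the +2 oxidation state. Ti sits in group 4, so the d-electron count is 4 − 2 = 2. The d² configuration leaves the e_g set evenly filled (or empty) — no strong Jahn–Teller driving force.
[Cu(NO2)6]^4-: Summing ligand charges against the −4 overall charge gives an oxidation state of +2 for copper. Group 11 minus oxidation state 2 gives a d⁹ configuration. The t₂g⁶e_g³ configuration has an unevenly filled e_g set; the Jahn–Teller theorem predicts a tetragonal distortion (typically axial elongation) to lift the degeneracy.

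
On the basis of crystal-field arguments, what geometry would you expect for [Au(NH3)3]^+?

trigonal planar

Summing ligand charges against the +1 overall charge gives an oxidation state of +1 for gold.
Group 11 minus oxidation state 1 gives a d¹⁰ configuration.
With 3 monodentate ligands the coordination number is 3.
Three ligands around a d¹⁰ centre minimise repulsion in a trigonal-planar arrangement.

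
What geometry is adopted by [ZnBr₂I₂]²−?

Ligand charges: each bromide is −1; each iodide is −1. With an overall charge of −2 the zinc centre must be in the +2 oxidation state.
Group 12 minus oxidation state 2 gives a d¹⁰ configuration.
Coordination number: 4.
A d¹⁰ ion has no crystal-field stabilisation preference between square planar and tetrahedral, so four ligands adopt the sterically favoured tetrahedral geometry.

tetrahedral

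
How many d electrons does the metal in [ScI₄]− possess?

d0

Summing ligand charges against the −1 overall charge gives an oxidation state of +3 for scandium.
Sc sits in group 3, so the d-electron count is 3 − 3 = 0.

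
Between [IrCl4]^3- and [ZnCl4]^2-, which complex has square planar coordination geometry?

For [IrCl4]^3-: Summing ligand charges against the −3 overall charge gives an oxidation state of +1 for iridium. Ir sits in group 9, so the d-electron count is 9 − 1 = 8. A 5d d⁸ ion has a large crystal-field splitting; square planar leaves the high-energy d_{x²−y²} orbital empty and maximises CFSE. → square planar.
For [ZnCl4]^2-: Ligand charges: each chloride is −1. With an overall charge of −2 the zinc centre must be in the +2 oxidation state. Zn sits in group 12, so the d-electron count is 12 − 2 = 10. A d¹⁰ ion has no crystal-field stabilisation preference between square planar and tetrahedral, so four ligands adopt the sterically favoured tetrahedral geometry. → tetrahedral.

[IrCl4]^3-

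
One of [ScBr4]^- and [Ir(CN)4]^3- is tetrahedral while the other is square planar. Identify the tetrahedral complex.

[ScBr4]^-

For [ScBr4]^-: Each bromide is −1; balancing the −1 overall charge requires Sc(III). Sc sits in group 3, so the d-electron count is 3 − 3 = 0. A d⁰ ion has no crystal-field stabilisation preference between square planar and tetrahedral, so four ligands adopt the sterically favoured tetrahedral geometry. → tetrahedral.
For [Ir(CN)4]^3-: Summing ligand charges against the −3 overall charge gives an oxidation state of +1 for iridium. Group 9 minus oxidation state 1 gives a d⁸ configuration. A 5d d⁸ ion has a large crystal-field splitting; square planar leaves the high-energy d_{x²−y²} orbital empty and maximises CFSE. → square planar.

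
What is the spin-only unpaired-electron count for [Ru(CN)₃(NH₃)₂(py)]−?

0 unpaired electrons

Each cyanide is −1; ammonia is neutral; pyridine is neutral; balancing the −1 overall charge requires Ru(II).
Ru sits in group 8, so the d-electron count is 8 − 2 = 6.
The spin state decides the count: a 4d ion has a large Δₒ and is invariably low-spin.
An octahedral low-spin d⁶ ion is t₂g⁶e_g⁰, giving 0 unpaired electrons.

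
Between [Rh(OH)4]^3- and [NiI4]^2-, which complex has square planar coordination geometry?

[Rh(OH)4]^3-

For [Rh(OH)4]^3-: Summing ligand charges against the −3 overall charge gives an oxidation state of +1 for rhodium. Group 9 minus oxidation state 1 gives a d⁸ configuration. A 4d d⁸ ion has a large crystal-field splitting; square planar leaves the high-energy d_{x²−y²} orbital empty and maximises CFSE. → square planar.
For [NiI4]^2-: Ligand charges: each iodide is −1. With an overall charge of −2 the nickel centre must be in the +2 oxidation state. Nickel is a group-10 element; Ni(II) is therefore d⁸. Iodide is a weak-field ligand. With weak-field ligands the CFSE gain from square planar is small, so a 3d d⁸ ion takes the sterically preferred tetrahedral geometry. → tetrahedral.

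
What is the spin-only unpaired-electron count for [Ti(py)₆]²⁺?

Ligand charges: pyridine is neutral. With an overall charge of +2 the titanium centre must be in the +2 oxidation state.
Titanium is a group-4 element; Ti(II) is therefore d².
In an octahedral field the d² configuration is t₂g²e_g⁰ (only one arrangement possible), giving 2 unpaired electrons.

2 unpaired electrons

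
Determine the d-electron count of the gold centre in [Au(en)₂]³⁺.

d⁸

Ethylenediamine is neutral; balancing the +3 overall charge requires Au(III).
Au sits in group 11, so the d-electron count is 11 − 3 = 8.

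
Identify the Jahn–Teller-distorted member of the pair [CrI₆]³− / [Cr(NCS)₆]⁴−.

[CrI₆]³−: Each iodide is −1; balancing the −3 overall charge requires Cr(III). Group 6 minus oxidation state 3 gives a d³ configuration. The d³ configuration leaves the e_g set evenly filled (or empty) — no strong Jahn–Teller driving force.
[Cr(NCS)₆]⁴−: Each isothiocyanate is −1; balancing the −4 overall charge requires Cr(II). Chromium is a group-6 element; Cr(II) is therefore d⁴. Isothiocyanate is a weak-field ligand for a first-row metal, so the complex is high-spin. The t₂g³e_g¹ (high-spin) configuration has an unevenly filled e_g set; the Jahn–Teller theorem predicts a tetragonal distortion (typically axial elongation) to lift the degeneracy.

[Cr(NCS)₆]⁴−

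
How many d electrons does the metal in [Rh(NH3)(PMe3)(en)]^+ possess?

Ligand charges: ammonia is neutral; trimethylphosphine is neutral; ethylenediamine is neutral. With an overall charge of +1 the rhodium centre must be in the +1 oxidation state.
Group 9 minus oxidation state 1 gives a d⁸ configuration.

d⁸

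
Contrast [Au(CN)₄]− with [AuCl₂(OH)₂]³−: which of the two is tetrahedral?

For [Au(CN)₄]−: Summing ligand charges against the −1 overall charge gives an oxidation state of +3 for gold. Au sits in group 11, so the d-electron count is 11 − 3 = 8. A 5d d⁸ ion has a large crystal-field splitting; square planar leaves the high-energy d_{x²−y²} orbital empty and maximises CFSE. → square planar.
For [AuCl₂(OH)₂]³−: Summing ligand charges against the −3 overall charge gives an oxidation state of +1 for gold. Gold is a group-11 element; Au(I) is therefore d¹⁰. A d¹⁰ ion has no crystal-field stabilisation preference between square planar and tetrahedral, so four ligands adopt the sterically favoured tetrahedral geometry. → tetrahedral.

[AuCl₂(OH)₂]³−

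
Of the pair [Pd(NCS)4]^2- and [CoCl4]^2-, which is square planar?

[Pd(NCS)4]^2-

For [Pd(NCS)4]^2-: Summing ligand charges against the −2 overall charge gives an oxidation state of +2 for palladium. Group 10 minus oxidation state 2 gives a d⁸ configuration. A 4d d⁸ ion has a large crystal-field splitting; square planar leaves the high-energy d_{x²−y²} orbital empty and maximises CFSE. → square planar.
For [CoCl4]^2-: Ligand charges: each chloride is −1. With an overall charge of −2 the cobalt centre must be in the +2 oxidation state. Group 9 minus oxidation state 2 gives a d⁷ configuration. For a high-spin 3d d⁷ ion with weak-field ligands the small Δₜ gives little square-planar CFSE advantage, so four ligands adopt the sterically favoured tetrahedral geometry. → tetrahedral.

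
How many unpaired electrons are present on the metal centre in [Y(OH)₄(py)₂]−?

0

Ligand charges: each hydroxide is −1; pyridine is neutral. With an overall charge of −1 the yttrium centre must be in the +3 oxidation state.
Yttrium is a group-3 element; Y(III) is therefore d⁰.
In an octahedral field the d⁰ configuration is t₂g⁰e_g⁰, giving 0 unpaired electrons.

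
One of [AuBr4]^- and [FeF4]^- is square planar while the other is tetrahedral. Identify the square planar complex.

[AuBr4]^-

For [AuBr4]^-: Ligand charges: each bromide is −1. With an overall charge of −1 the gold centre must be in the +3 oxidation state. Group 11 minus oxidation state 3 gives a d⁸ configuration. A 5d d⁸ ion has a large crystal-field splitting; square planar leaves the high-energy d_{x²−y²} orbital empty and maximises CFSE. → square planar.
For [FeF4]^-: Summing ligand charges against the −1 overall charge gives an oxidation state of +3 for iron. Fe sits in group 8, so the d-electron count is 8 − 3 = 5. A high-spin d⁵ ion has zero CFSE in either geometry, so four ligands adopt the sterically favoured tetrahedral geometry. → tetrahedral.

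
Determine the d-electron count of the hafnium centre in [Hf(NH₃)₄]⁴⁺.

d⁰

Summing ligand charges against the +4 overall charge gives an oxidation state of +4 for hafnium.
Hafnium is a group-4 element; Hf(IV) is therefore d⁰.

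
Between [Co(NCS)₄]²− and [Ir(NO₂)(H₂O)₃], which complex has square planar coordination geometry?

[Ir(NO₂)(H₂O)₃]

For [Co(NCS)₄]²−: Ligand charges: each isothiocyanate is −1. With an overall charge of −2 the cobalt centre must be in the +2 oxidation state. Cobalt is a group-9 element; Co(II) is therefore d⁷. For a high-spin 3d d⁷ ion with weak-field ligands the small Δₜ gives little square-planar CFSE advantage, so four ligands adopt the sterically favoured tetrahedral geometry. → tetrahedral.
For [Ir(NO₂)(H₂O)₃]: Each nitro (N-bound nitrite) is −1; water is neutral; balancing the 0 overall charge requires Ir(I). Ir sits in group 9, so the d-electron count is 9 − 1 = 8. A 5d d⁸ ion has a large crystal-field splitting; square planar leaves the high-energy d_{x²−y²} orbital empty and maximises CFSE. → square planar.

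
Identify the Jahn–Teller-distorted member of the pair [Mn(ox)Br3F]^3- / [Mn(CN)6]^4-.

[Mn(ox)Br3F]^3-

[Mn(ox)Br3F]^3-: Summing ligand charges against the −3 overall charge gives an oxidation state of +3 for manganese. Mn sits in group 7, so the d-electron count is 7 − 3 = 4. Bromide, fluoride, and oxalate are weak-field ligands for a first-row metal, so the complex is high-spin. The t₂g³e_g¹ (high-spin) configuration has an unevenly filled e_g set; the Jahn–Teller theorem predicts a tetragonal distortion (typically axial elongation) to lift the degeneracy.
[Mn(CN)6]^4-: Ligand charges: each cyanide is −1. With an overall charge of −4 the manganese centre must be in the +2 oxidation state. Group 7 minus oxidation state 2 gives a d⁵ configuration. Cyanide is a strong-field ligand (high in the spectrochemical series) for a first-row metal, so the complex is low-spin. The d⁵ configuration leaves the e_g set evenly filled (or empty) — no strong Jahn–Teller driving force.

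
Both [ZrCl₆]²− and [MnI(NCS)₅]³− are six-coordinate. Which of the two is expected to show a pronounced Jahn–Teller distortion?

[ZrCl₆]²−: Each chloride is −1; balancing the −2 overall charge requires Zr(IV). Zirconium is a group-4 element; Zr(IV) is therefore d⁰. The d⁰ configuration leaves the e_g set evenly filled (or empty) — no strong Jahn–Teller driving force.
[MnI(NCS)₅]³−: Summing ligand charges against the −3 overall charge gives an oxidation state of +3 for manganese. Mn sits in group 7, so the d-electron count is 7 − 3 = 4. Iodide and isothiocyanate are weak-field ligands for a first-row metal, so the complex is high-spin. The t₂g³e_g¹ (high-spin) configuration has an unevenly filled e_g set; the Jahn–Teller theorem predicts a tetragonal distortion (typically axial elongation) to lift the degeneracy.

[MnI(NCS)₅]³−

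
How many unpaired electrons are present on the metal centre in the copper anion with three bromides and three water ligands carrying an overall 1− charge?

1 unpaired electron

Summing ligand charges against the −1 overall charge gives an oxidation state of +2 for copper.
Cu sits in group 11, so the d-electron count is 11 − 2 = 9.
In an octahedral field the d⁹ configuration is t₂g⁶e_g³ (only one arrangement possible), giving 1 unpaired electron.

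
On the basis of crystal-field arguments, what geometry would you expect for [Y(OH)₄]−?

Each hydroxide is −1; balancing the −1 overall charge requires Y(III).
Y sits in group 3, so the d-electron count is 3 − 3 = 0.
Coordination number: 4.
A d⁰ ion has no crystal-field stabilisation preference between square planar and tetrahedral, so four ligands adopt the sterically favoured tetrahedral geometry.

tetrahedral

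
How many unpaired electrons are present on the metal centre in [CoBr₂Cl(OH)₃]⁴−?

3 unpaired electrons

Ligand charges: each bromide is −1; each chloride is −1; each hydroxide is −1. With an overall charge of −4 the cobalt centre must be in the +2 oxidation state.
Co sits in group 9, so the d-electron count is 9 − 2 = 7.
The spin state decides the count: Bromide, chloride, and hydroxide are weak-field ligands for a first-row metal, so the complex is high-spin.
An octahedral high-spin d⁷ ion is t₂g⁵e_g², giving 3 unpaired electrons.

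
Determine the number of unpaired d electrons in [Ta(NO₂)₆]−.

0 unpaired electrons

Each nitro (N-bound nitrite) is −1; balancing the −1 overall charge requires Ta(V).
Ta sits in group 5, so the d-electron count is 5 − 5 = 0.
In an octahedral field the d⁰ configuration is t₂g⁰e_g⁰, giving 0 unpaired electrons.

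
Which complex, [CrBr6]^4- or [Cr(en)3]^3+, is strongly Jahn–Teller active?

[CrBr6]^4-: Each bromide is −1; balancing the −4 overall charge requires Cr(II). Cr sits in group 6, so the d-electron count is 6 − 2 = 4. Bromide is a weak-field ligand for a first-row metal, so the complex is high-spin. The t₂g³e_g¹ (high-spin) configuration has an unevenly filled e_g set; the Jahn–Teller theorem predicts a tetragonal distortion (typically axial elongation) to lift the degeneracy.
[Cr(en)3]^3+: Ethylenediamine is neutral; balancing the +3 overall charge requires Cr(III). Chromium is a group-6 element; Cr(III) is therefore d³. The d³ configuration leaves the e_g set evenly filled (or empty) — no strong Jahn–Teller driving force.

[CrBr6]^4-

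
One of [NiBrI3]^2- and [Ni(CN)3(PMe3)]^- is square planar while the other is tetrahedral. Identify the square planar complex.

[Ni(CN)3(PMe3)]^-

For [NiBrI3]^2-: Each bromide is −1; each iodide is −1; balancing the −2 overall charge requires Ni(II). Group 10 minus oxidation state 2 gives a d⁸ configuration. Bromide and iodide are weak-field ligands. With weak-field ligands the CFSE gain from square planar is small, so a 3d d⁸ ion takes the sterically preferred tetrahedral geometry. → tetrahedral.
For [Ni(CN)3(PMe3)]^-: Summing ligand charges against the −1 overall charge gives an oxidation state of +2 for nickel. Group 10 minus oxidation state 2 gives a d⁸ configuration. Cyanide and trimethylphosphine are strong-field ligands (high in the spectrochemical series). A 3d d⁸ ion with strong-field ligands gains enough CFSE to favour square planar over tetrahedral. → square planar.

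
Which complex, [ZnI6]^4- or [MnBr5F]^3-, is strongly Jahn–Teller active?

[ZnI6]^4-: Ligand charges: each iodide is −1. With an overall charge of −4 the zinc centre must be in the +2 oxidation state. Zinc is a group-12 element; Zn(II) is therefore d¹⁰. The d¹⁰ configuration leaves the e_g set evenly filled (or empty) — no strong Jahn–Teller driving force.
[MnBr5F]^3-: Summing ligand charges against the −3 overall charge gives an oxidation state of +3 for manganese. Manganese is a group-7 element; Mn(III) is therefore d⁴. Bromide and fluoride are weak-field ligands for a first-row metal, so the complex is high-spin. The t₂g³e_g¹ (high-spin) configuration has an unevenly filled e_g set; the Jahn–Teller theorem predicts a tetragonal distortion (typically axial elongation) to lift the degeneracy.

[MnBr5F]^3-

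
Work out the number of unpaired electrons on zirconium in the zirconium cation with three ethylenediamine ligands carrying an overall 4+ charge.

0 unpaired electrons

Summing ligand charges against the +4 overall charge gives an oxidation state of +4 for zirconium.
Group 4 minus oxidation state 4 gives a d⁰ configuration.
Counting donor atoms: 3×ethylenediamine (bidentate) → 6 donors. Coordination number = 6.
In an octahedral field the d⁰ configuration is t₂g⁰e_g⁰, giving 0 unpaired electrons.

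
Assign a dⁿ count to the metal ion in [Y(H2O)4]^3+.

d0

Ligand charges: water is neutral. With an overall charge of +3 the yttrium centre must be in the +3 oxidation state.
Group 3 minus oxidation state 3 gives a d⁰ configuration.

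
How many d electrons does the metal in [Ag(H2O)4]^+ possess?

Summing ligand charges against the +1 overall charge gives an oxidation state of +1 for silver.
Ag sits in group 11, so the d-electron count is 11 − 1 = 10.

d10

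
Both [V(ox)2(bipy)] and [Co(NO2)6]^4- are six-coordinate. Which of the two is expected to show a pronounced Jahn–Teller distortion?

[V(ox)2(bipy)]: Summing ligand charges against the 0 overall charge gives an oxidation state of +4 for vanadium. Vanadium is a group-5 element; V(IV) is therefore d¹. The d¹ configuration leaves the e_g set evenly filled (or empty) — no strong Jahn–Teller driving force.
[Co(NO2)6]^4-: Ligand charges: each nitro (N-bound nitrite) is −1. With an overall charge of −4 the cobalt centre must be in the +2 oxidation state. Group 9 minus oxidation state 2 gives a d⁷ configuration. Nitro (N-bound nitrite) is a strong-field ligand (high in the spectrochemical series) for a first-row metal, so the complex is low-spin. The t₂g⁶e_g¹ (low-spin) configuration has an unevenly filled e_g set; the Jahn–Teller theorem predicts a tetragonal distortion (typically axial elongation) to lift the degeneracy.

[Co(NO2)6]^4-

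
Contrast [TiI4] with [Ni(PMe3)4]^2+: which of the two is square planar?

[Ni(PMe3)4]^2+

For [TiI4]: Each iodide is −1; balancing the 0 overall charge requires Ti(IV). Group 4 minus oxidation state 4 gives a d⁰ configuration. A d⁰ ion has no crystal-field stabilisation preference between square planar and tetrahedral, so four ligands adopt the sterically favoured tetrahedral geometry. → tetrahedral.
For [Ni(PMe3)4]^2+: Trimethylphosphine is neutral; balancing the +2 overall charge requires Ni(II). Group 10 minus oxidation state 2 gives a d⁸ configuration. Trimethylphosphine is a strong-field ligand (high in the spectrochemical series). A 3d d⁸ ion with strong-field ligands gains enough CFSE to favour square planar over tetrahedral. → square planar.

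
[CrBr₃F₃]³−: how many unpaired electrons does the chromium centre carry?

3 unpaired electrons

Summing ligand charges against the −3 overall charge gives an oxidation state of +3 for chromium.
Chromium is a group-6 element; Cr(III) is therefore d³.
In an octahedral field the d³ configuration is t₂g³e_g⁰ (only one arrangement possible), giving 3 unpaired electrons.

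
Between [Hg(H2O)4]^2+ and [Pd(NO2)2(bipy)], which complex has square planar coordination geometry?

[Pd(NO2)2(bipy)]

For [Hg(H2O)4]^2+: Water is neutral; balancing the +2 overall charge requires Hg(II). Mercury is a group-12 element; Hg(II) is therefore d¹⁰. A d¹⁰ ion has no crystal-field stabilisation preference between square planar and tetrahedral, so four ligands adopt the sterically favoured tetrahedral geometry. → tetrahedral.
For [Pd(NO2)2(bipy)]: Summing ligand charges against the 0 overall charge gives an oxidation state of +2 for palladium. Pd sits in group 10, so the d-electron count is 10 − 2 = 8. A 4d d⁸ ion has a large crystal-field splitting; square planar leaves the high-energy d_{x²−y²} orbital empty and maximises CFSE. → square planar.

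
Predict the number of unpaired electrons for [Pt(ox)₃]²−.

Summing ligand charges against the −2 overall charge gives an oxidation state of +4 for platinum.
Pt sits in group 10, so the d-electron count is 10 − 4 = 6.
Counting donor atoms: 3×oxalate (bidentate) → 6 donors. Coordination number = 6.
The spin state decides the count: a 5d ion has a large Δₒ and is invariably low-spin.
An octahedral low-spin d⁶ ion is t₂g⁶e_g⁰, giving 0 unpaired electrons.

0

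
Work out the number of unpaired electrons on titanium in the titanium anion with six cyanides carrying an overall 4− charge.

Each cyanide is −1; balancing the −4 overall charge requires Ti(II).
Titanium is a group-4 element; Ti(II) is therefore d².
In an octahedral field the d² configuration is t₂g²e_g⁰ (only one arrangement possible), giving 2 unpaired electrons.

2 unpaired electrons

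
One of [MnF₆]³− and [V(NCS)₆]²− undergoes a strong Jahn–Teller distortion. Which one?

[MnF₆]³−

[MnF₆]³−: Ligand charges: each fluoride is −1. With an overall charge of −3 the manganese centre must be in the +3 oxidation state. Manganese is a group-7 element; Mn(III) is therefore d⁴. Fluoride is a weak-field ligand for a first-row metal, so the complex is high-spin. The t₂g³e_g¹ (high-spin) configuration has an unevenly filled e_g set; the Jahn–Teller theorem predicts a tetragonal distortion (typically axial elongation) to lift the degeneracy.
[V(NCS)₆]²−: Each isothiocyanate is −1; balancing the −2 overall charge requires V(IV). Vanadium is a group-5 element; V(IV) is therefore d¹. The d¹ configuration leaves the e_g set evenly filled (or empty) — no strong Jahn–Teller driving force.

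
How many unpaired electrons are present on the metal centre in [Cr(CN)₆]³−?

3

Each cyanide is −1; balancing the −3 overall charge requires Cr(III).
Chromium is a group-6 element; Cr(III) is therefore d³.
In an octahedral field the d³ configuration is t₂g³e_g⁰ (only one arrangement possible), giving 3 unpaired electrons.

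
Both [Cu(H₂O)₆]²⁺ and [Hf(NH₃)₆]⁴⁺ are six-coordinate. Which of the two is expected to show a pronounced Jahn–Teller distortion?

[Cu(H₂O)₆]²⁺

[Cu(H₂O)₆]²⁺: Summing ligand charges against the +2 overall charge gives an oxidation state of +2 for copper. Group 11 minus oxidation state 2 gives a d⁹ configuration. The t₂g⁶e_g³ configuration has an unevenly filled e_g set; the Jahn–Teller theorem predicts a tetragonal distortion (typically axial elongation) to lift the degeneracy.
[Hf(NH₃)₆]⁴⁺: Ligand charges: ammonia is neutral. With an overall charge of +4 the hafnium centre must be in the +4 oxidation state. Hf sits in group 4, so the d-electron count is 4 − 4 = 0. The d⁰ configuration leaves the e_g set evenly filled (or empty) — no strong Jahn–Teller driving force.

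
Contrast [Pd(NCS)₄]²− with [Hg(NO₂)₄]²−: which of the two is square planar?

For [Pd(NCS)₄]²−: Summing ligand charges against the −2 overall charge gives an oxidation state of +2 for palladium. Palladium is a group-10 element; Pd(II) is therefore d⁸. A 4d d⁸ ion has a large crystal-field splitting; square planar leaves the high-energy d_{x²−y²} orbital empty and maximises CFSE. → square planar.
For [Hg(NO₂)₄]²−: Summing ligand charges against the −2 overall charge gives an oxidation state of +2 for mercury. Mercury is a group-12 element; Hg(II) is therefore d¹⁰. A d¹⁰ ion has no crystal-field stabilisation preference between square planar and tetrahedral, so four ligands adopt the sterically favoured tetrahedral geometry. → tetrahedral.

[Pd(NCS)₄]²−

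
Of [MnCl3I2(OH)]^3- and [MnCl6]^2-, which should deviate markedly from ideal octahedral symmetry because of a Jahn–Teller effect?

[MnCl3I2(OH)]^3-

[MnCl3I2(OH)]^3-: Summing ligand charges against the −3 overall charge gives an oxidation state of +3 for manganese. Manganese is a group-7 element; Mn(III) is therefore d⁴. Chloride, hydroxide, and iodide are weak-field ligands for a first-row metal, so the complex is high-spin. The t₂g³e_g¹ (high-spin) configuration has an unevenly filled e_g set; the Jahn–Teller theorem predicts a tetragonal distortion (typically axial elongation) to lift the degeneracy.
[MnCl6]^2-: Summing ligand charges against the −2 overall charge gives an oxidation state of +4 for manganese. Mn sits in group 7, so the d-electron count is 7 − 4 = 3. The d³ configuration leaves the e_g set evenly filled (or empty) — no strong Jahn–Teller driving force.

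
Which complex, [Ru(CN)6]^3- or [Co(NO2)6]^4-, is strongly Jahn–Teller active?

[Ru(CN)6]^3-: Ligand charges: each cyanide is −1. With an overall charge of −3 the ruthenium centre must be in the +3 oxidation state. Ru sits in group 8, so the d-electron count is 8 − 3 = 5. A 4d ion has a large Δₒ and is invariably low-spin. The d⁵ configuration leaves the e_g set evenly filled (or empty) — no strong Jahn–Teller driving force.
[Co(NO2)6]^4-: Ligand charges: each nitro (N-bound nitrite) is −1. With an overall charge of −4 the cobalt centre must be in the +2 oxidation state. Cobalt is a group-9 element; Co(II) is therefore d⁷. Nitro (N-bound nitrite) is a strong-field ligand (high in the spectrochemical series) for a first-row metal, so the complex is low-spin. The t₂g⁶e_g¹ (low-spin) configuration has an unevenly filled e_g set; the Jahn–Teller theorem predicts a tetragonal distortion (typically axial elongation) to lift the degeneracy.

[Co(NO2)6]^4-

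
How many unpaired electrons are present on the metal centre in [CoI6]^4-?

3 unpaired electrons

Summing ligand charges against the −4 overall charge gives an oxidation state of +2 for cobalt.
Group 9 minus oxidation state 2 gives a d⁷ configuration.
The spin state decides the count: Iodide is a weak-field ligand for a first-row metal, so the complex is high-spin.
An octahedral high-spin d⁷ ion is t₂g⁵e_g², giving 3 unpaired electrons.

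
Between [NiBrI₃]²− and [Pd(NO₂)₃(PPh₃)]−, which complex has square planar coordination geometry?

[Pd(NO₂)₃(PPh₃)]−

For [NiBrI₃]²−: Ligand charges: each bromide is −1; each iodide is −1. With an overall charge of −2 the nickel centre must be in the +2 oxidation state. Ni sits in group 10, so the d-electron count is 10 − 2 = 8. Bromide and iodide are weak-field ligands. With weak-field ligands the CFSE gain from square planar is small, so a 3d d⁸ ion takes the sterically preferred tetrahedral geometry. → tetrahedral.
For [Pd(NO₂)₃(PPh₃)]−: Ligand charges: each nitro (N-bound nitrite) is −1; triphenylphosphine is neutral. With an overall charge of −1 the palladium centre must be in the +2 oxidation state. Palladium is a group-10 element; Pd(II) is therefore d⁸. A 4d d⁸ ion has a large crystal-field splitting; square planar leaves the high-energy d_{x²−y²} orbital empty and maximises CFSE. → square planar.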